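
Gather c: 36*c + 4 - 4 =36*c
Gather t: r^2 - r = r^2 - r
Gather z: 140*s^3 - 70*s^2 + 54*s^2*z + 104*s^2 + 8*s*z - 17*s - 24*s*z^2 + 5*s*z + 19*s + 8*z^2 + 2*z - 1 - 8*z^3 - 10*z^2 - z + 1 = 140*s^3 + 34*s^2 + 2*s - 8*z^3 + z^2*(-24*s - 2) + z*(54*s^2 + 13*s + 1)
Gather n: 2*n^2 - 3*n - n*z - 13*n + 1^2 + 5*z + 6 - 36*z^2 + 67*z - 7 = 2*n^2 + n*(-z - 16) - 36*z^2 + 72*z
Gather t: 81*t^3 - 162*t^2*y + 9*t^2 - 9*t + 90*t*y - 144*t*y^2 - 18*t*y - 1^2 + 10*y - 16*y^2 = 81*t^3 + t^2*(9 - 162*y) + t*(-144*y^2 + 72*y - 9) - 16*y^2 + 10*y - 1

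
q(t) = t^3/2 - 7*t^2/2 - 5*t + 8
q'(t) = 3*t^2/2 - 7*t - 5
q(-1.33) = 7.28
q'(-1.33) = 6.96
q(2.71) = -21.30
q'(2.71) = -12.95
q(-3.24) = -29.55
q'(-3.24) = 33.43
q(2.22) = -14.88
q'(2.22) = -13.15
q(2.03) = -12.39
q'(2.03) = -13.03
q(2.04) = -12.52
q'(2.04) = -13.04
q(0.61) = 3.76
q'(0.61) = -8.71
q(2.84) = -22.98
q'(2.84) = -12.78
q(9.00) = 44.00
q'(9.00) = 53.50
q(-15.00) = -2392.00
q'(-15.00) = 437.50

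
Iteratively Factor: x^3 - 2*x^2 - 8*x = (x)*(x^2 - 2*x - 8) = x*(x + 2)*(x - 4)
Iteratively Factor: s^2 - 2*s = (s - 2)*(s)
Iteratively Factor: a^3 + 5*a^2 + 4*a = (a + 4)*(a^2 + a) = (a + 1)*(a + 4)*(a)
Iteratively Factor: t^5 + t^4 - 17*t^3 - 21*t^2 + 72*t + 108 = (t + 2)*(t^4 - t^3 - 15*t^2 + 9*t + 54) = (t - 3)*(t + 2)*(t^3 + 2*t^2 - 9*t - 18) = (t - 3)*(t + 2)*(t + 3)*(t^2 - t - 6) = (t - 3)*(t + 2)^2*(t + 3)*(t - 3)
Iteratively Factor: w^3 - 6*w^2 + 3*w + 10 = (w - 5)*(w^2 - w - 2) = (w - 5)*(w - 2)*(w + 1)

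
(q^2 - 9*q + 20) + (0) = q^2 - 9*q + 20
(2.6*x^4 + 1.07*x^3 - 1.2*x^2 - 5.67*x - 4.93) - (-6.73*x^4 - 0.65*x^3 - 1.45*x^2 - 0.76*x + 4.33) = 9.33*x^4 + 1.72*x^3 + 0.25*x^2 - 4.91*x - 9.26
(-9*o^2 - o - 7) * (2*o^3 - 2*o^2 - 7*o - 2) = -18*o^5 + 16*o^4 + 51*o^3 + 39*o^2 + 51*o + 14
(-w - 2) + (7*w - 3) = 6*w - 5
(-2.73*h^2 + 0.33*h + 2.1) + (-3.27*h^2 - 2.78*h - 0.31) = -6.0*h^2 - 2.45*h + 1.79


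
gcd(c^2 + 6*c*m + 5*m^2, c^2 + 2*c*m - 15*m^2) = c + 5*m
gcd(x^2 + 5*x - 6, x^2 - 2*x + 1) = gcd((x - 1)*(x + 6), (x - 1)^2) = x - 1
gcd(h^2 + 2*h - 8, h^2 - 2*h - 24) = h + 4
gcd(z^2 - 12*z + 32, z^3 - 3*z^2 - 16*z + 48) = z - 4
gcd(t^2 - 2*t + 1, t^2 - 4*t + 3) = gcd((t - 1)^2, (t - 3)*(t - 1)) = t - 1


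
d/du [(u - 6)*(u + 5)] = 2*u - 1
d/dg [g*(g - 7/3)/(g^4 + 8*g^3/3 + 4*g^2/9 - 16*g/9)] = 3*(-54*g^3 + 117*g^2 + 336*g - 20)/(81*g^6 + 432*g^5 + 648*g^4 - 96*g^3 - 752*g^2 - 128*g + 256)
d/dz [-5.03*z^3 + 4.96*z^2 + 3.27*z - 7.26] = -15.09*z^2 + 9.92*z + 3.27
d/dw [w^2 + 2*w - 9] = 2*w + 2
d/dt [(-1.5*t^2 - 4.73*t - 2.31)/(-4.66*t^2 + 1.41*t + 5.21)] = (-24.1568*t^2 - 37.1592*t - 21.3862)/(21.7156*t^4 - 13.1412*t^3 - 46.5691*t^2 + 14.6922*t + 27.1441)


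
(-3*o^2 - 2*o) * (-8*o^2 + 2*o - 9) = 24*o^4 + 10*o^3 + 23*o^2 + 18*o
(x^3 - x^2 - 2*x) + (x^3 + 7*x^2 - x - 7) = 2*x^3 + 6*x^2 - 3*x - 7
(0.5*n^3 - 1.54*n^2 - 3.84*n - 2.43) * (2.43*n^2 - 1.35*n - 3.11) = 1.215*n^5 - 4.4172*n^4 - 8.8072*n^3 + 4.0685*n^2 + 15.2229*n + 7.5573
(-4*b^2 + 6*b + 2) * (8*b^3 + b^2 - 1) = -32*b^5 + 44*b^4 + 22*b^3 + 6*b^2 - 6*b - 2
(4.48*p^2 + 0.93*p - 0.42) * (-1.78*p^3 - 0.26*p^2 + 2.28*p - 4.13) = -7.9744*p^5 - 2.8202*p^4 + 10.7202*p^3 - 16.2728*p^2 - 4.7985*p + 1.7346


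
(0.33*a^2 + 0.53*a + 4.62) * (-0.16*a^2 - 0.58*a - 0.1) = -0.0528*a^4 - 0.2762*a^3 - 1.0796*a^2 - 2.7326*a - 0.462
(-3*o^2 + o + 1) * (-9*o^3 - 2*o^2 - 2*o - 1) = 27*o^5 - 3*o^4 - 5*o^3 - o^2 - 3*o - 1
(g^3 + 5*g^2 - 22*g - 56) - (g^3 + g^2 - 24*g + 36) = 4*g^2 + 2*g - 92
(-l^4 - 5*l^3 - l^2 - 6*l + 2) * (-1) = l^4 + 5*l^3 + l^2 + 6*l - 2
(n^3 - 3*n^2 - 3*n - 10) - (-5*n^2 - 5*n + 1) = n^3 + 2*n^2 + 2*n - 11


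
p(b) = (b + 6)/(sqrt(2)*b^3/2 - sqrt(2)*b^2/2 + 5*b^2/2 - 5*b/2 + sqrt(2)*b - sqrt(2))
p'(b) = (b + 6)*(-3*sqrt(2)*b^2/2 - 5*b + sqrt(2)*b - sqrt(2) + 5/2)/(sqrt(2)*b^3/2 - sqrt(2)*b^2/2 + 5*b^2/2 - 5*b/2 + sqrt(2)*b - sqrt(2))^2 + 1/(sqrt(2)*b^3/2 - sqrt(2)*b^2/2 + 5*b^2/2 - 5*b/2 + sqrt(2)*b - sqrt(2)) = 2*(sqrt(2)*b^3 - sqrt(2)*b^2 + 5*b^2 - 5*b + 2*sqrt(2)*b - (b + 6)*(3*sqrt(2)*b^2 - 2*sqrt(2)*b + 10*b - 5 + 2*sqrt(2)) - 2*sqrt(2))/(sqrt(2)*b^3 - sqrt(2)*b^2 + 5*b^2 - 5*b + 2*sqrt(2)*b - 2*sqrt(2))^2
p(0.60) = -5.21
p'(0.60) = -8.30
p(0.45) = -4.37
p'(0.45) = -3.51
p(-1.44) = 2.60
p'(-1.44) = 3.31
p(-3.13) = -1.34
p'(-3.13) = -5.81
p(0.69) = -6.21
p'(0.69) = -14.75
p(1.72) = 1.37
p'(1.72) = -2.60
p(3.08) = 0.28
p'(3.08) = -0.22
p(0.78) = -8.12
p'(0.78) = -30.40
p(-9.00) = 0.01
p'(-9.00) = 0.00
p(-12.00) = 0.01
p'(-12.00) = 0.00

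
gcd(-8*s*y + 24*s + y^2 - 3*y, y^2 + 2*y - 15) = y - 3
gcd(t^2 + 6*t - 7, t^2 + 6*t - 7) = t^2 + 6*t - 7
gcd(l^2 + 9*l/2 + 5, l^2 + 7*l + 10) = l + 2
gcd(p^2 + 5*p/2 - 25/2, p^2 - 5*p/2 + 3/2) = 1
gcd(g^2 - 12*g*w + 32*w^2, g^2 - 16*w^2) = -g + 4*w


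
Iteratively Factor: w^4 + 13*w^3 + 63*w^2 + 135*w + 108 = (w + 3)*(w^3 + 10*w^2 + 33*w + 36) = (w + 3)^2*(w^2 + 7*w + 12) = (w + 3)^2*(w + 4)*(w + 3)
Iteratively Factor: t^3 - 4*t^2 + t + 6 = (t - 2)*(t^2 - 2*t - 3) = (t - 3)*(t - 2)*(t + 1)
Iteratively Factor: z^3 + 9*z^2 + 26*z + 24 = (z + 4)*(z^2 + 5*z + 6) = (z + 3)*(z + 4)*(z + 2)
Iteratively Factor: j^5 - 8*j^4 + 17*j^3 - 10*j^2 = (j - 5)*(j^4 - 3*j^3 + 2*j^2) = j*(j - 5)*(j^3 - 3*j^2 + 2*j) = j*(j - 5)*(j - 2)*(j^2 - j) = j^2*(j - 5)*(j - 2)*(j - 1)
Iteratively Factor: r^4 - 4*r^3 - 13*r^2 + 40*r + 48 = (r + 3)*(r^3 - 7*r^2 + 8*r + 16) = (r - 4)*(r + 3)*(r^2 - 3*r - 4) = (r - 4)^2*(r + 3)*(r + 1)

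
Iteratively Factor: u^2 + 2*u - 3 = (u + 3)*(u - 1)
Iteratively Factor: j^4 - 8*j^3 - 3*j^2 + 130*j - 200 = (j - 2)*(j^3 - 6*j^2 - 15*j + 100) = (j - 2)*(j + 4)*(j^2 - 10*j + 25) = (j - 5)*(j - 2)*(j + 4)*(j - 5)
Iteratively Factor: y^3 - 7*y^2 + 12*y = (y)*(y^2 - 7*y + 12) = y*(y - 4)*(y - 3)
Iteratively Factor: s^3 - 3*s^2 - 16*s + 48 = (s + 4)*(s^2 - 7*s + 12) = (s - 4)*(s + 4)*(s - 3)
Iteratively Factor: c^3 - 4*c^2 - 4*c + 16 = (c - 4)*(c^2 - 4) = (c - 4)*(c - 2)*(c + 2)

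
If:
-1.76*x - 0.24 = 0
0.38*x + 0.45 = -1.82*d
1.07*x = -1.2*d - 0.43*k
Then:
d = -0.22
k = 0.95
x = -0.14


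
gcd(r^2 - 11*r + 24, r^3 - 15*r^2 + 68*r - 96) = r^2 - 11*r + 24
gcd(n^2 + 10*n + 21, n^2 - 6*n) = 1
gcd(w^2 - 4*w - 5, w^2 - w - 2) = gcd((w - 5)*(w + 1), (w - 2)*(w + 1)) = w + 1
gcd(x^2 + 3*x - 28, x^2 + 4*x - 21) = x + 7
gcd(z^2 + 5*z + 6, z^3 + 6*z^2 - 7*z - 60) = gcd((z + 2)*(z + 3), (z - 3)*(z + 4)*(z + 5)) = 1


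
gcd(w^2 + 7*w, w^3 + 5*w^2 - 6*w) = w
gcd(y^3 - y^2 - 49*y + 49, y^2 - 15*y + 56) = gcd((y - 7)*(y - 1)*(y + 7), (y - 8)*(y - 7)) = y - 7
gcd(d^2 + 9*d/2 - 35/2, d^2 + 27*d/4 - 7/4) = d + 7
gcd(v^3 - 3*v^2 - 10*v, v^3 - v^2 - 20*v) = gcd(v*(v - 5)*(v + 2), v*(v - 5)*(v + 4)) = v^2 - 5*v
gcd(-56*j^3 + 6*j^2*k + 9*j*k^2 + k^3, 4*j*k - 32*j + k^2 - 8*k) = 4*j + k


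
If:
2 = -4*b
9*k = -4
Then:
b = -1/2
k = -4/9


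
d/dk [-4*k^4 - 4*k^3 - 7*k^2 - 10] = 2*k*(-8*k^2 - 6*k - 7)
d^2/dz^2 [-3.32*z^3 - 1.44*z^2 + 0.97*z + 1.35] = -19.92*z - 2.88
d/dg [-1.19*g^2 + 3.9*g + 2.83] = 3.9 - 2.38*g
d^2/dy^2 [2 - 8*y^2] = -16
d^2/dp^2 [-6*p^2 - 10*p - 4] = -12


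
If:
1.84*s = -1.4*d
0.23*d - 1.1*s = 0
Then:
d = 0.00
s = 0.00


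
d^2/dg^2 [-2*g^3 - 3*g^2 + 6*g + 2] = -12*g - 6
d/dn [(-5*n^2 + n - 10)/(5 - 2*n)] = 5*(2*n^2 - 10*n - 3)/(4*n^2 - 20*n + 25)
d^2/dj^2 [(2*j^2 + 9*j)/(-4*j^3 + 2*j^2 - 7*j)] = 8*(-8*j^3 - 108*j^2 + 96*j + 47)/(64*j^6 - 96*j^5 + 384*j^4 - 344*j^3 + 672*j^2 - 294*j + 343)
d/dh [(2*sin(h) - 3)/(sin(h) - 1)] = cos(h)/(sin(h) - 1)^2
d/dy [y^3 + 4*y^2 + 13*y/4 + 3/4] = 3*y^2 + 8*y + 13/4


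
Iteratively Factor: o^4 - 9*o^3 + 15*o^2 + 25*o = (o - 5)*(o^3 - 4*o^2 - 5*o) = o*(o - 5)*(o^2 - 4*o - 5) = o*(o - 5)*(o + 1)*(o - 5)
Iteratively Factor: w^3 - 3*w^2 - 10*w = (w - 5)*(w^2 + 2*w) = w*(w - 5)*(w + 2)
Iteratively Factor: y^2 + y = (y + 1)*(y)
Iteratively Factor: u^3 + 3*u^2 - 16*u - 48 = (u + 3)*(u^2 - 16) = (u + 3)*(u + 4)*(u - 4)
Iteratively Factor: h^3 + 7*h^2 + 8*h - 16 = (h + 4)*(h^2 + 3*h - 4) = (h - 1)*(h + 4)*(h + 4)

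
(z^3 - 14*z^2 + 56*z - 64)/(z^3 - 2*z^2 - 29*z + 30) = (z^3 - 14*z^2 + 56*z - 64)/(z^3 - 2*z^2 - 29*z + 30)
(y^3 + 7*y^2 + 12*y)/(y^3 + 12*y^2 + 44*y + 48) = y*(y + 3)/(y^2 + 8*y + 12)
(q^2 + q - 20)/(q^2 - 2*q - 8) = (q + 5)/(q + 2)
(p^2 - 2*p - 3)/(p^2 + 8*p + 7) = (p - 3)/(p + 7)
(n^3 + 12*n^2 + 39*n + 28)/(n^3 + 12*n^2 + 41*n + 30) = (n^2 + 11*n + 28)/(n^2 + 11*n + 30)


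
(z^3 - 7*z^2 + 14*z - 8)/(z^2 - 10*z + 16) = (z^2 - 5*z + 4)/(z - 8)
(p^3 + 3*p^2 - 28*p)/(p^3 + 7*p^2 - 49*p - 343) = p*(p - 4)/(p^2 - 49)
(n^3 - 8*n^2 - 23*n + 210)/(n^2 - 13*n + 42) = n + 5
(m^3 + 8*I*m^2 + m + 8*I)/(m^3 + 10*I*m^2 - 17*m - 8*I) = (m - I)/(m + I)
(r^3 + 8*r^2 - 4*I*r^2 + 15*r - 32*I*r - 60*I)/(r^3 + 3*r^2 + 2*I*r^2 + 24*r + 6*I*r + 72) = (r + 5)/(r + 6*I)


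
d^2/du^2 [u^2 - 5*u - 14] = 2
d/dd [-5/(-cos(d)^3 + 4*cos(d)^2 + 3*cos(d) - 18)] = -5*(3*sin(d)^2 + 8*cos(d))*sin(d)/((cos(d) - 3)^4*(cos(d) + 2)^2)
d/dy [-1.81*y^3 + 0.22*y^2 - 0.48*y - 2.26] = -5.43*y^2 + 0.44*y - 0.48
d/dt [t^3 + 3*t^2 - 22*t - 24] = 3*t^2 + 6*t - 22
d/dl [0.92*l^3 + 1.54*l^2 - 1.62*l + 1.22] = 2.76*l^2 + 3.08*l - 1.62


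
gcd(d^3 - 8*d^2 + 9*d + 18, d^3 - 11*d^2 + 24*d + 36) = d^2 - 5*d - 6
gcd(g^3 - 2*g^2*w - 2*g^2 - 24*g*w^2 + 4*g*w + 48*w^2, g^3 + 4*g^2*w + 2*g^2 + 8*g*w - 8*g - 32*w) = g^2 + 4*g*w - 2*g - 8*w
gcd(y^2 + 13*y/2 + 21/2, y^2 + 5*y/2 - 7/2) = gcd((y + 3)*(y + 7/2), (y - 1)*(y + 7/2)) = y + 7/2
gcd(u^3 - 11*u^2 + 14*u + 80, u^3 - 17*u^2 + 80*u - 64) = u - 8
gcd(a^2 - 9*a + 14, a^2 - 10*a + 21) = a - 7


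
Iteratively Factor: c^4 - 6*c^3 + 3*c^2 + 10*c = (c - 2)*(c^3 - 4*c^2 - 5*c) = (c - 2)*(c + 1)*(c^2 - 5*c) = c*(c - 2)*(c + 1)*(c - 5)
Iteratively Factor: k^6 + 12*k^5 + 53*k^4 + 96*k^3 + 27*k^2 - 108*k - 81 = (k + 1)*(k^5 + 11*k^4 + 42*k^3 + 54*k^2 - 27*k - 81) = (k + 1)*(k + 3)*(k^4 + 8*k^3 + 18*k^2 - 27) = (k + 1)*(k + 3)^2*(k^3 + 5*k^2 + 3*k - 9) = (k - 1)*(k + 1)*(k + 3)^2*(k^2 + 6*k + 9) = (k - 1)*(k + 1)*(k + 3)^3*(k + 3)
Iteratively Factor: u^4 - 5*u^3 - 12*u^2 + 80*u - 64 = (u + 4)*(u^3 - 9*u^2 + 24*u - 16) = (u - 4)*(u + 4)*(u^2 - 5*u + 4) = (u - 4)^2*(u + 4)*(u - 1)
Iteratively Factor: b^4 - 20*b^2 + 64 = (b - 2)*(b^3 + 2*b^2 - 16*b - 32) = (b - 2)*(b + 4)*(b^2 - 2*b - 8) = (b - 4)*(b - 2)*(b + 4)*(b + 2)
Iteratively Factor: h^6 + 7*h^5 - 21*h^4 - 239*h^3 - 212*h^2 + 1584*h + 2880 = (h + 3)*(h^5 + 4*h^4 - 33*h^3 - 140*h^2 + 208*h + 960) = (h - 3)*(h + 3)*(h^4 + 7*h^3 - 12*h^2 - 176*h - 320) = (h - 3)*(h + 3)*(h + 4)*(h^3 + 3*h^2 - 24*h - 80) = (h - 5)*(h - 3)*(h + 3)*(h + 4)*(h^2 + 8*h + 16) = (h - 5)*(h - 3)*(h + 3)*(h + 4)^2*(h + 4)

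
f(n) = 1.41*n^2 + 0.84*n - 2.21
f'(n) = 2.82*n + 0.84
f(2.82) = 11.37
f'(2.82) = 8.79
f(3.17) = 14.62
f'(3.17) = 9.78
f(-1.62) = 0.13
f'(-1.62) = -3.73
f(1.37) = 1.59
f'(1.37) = 4.70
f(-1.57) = -0.05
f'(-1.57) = -3.59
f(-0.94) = -1.75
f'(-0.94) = -1.81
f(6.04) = 54.30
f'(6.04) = 17.87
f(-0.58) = -2.22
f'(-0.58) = -0.80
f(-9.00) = 104.44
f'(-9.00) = -24.54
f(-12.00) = 190.75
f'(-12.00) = -33.00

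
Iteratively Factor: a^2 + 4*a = (a)*(a + 4)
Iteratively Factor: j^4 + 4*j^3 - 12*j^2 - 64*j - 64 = (j + 2)*(j^3 + 2*j^2 - 16*j - 32) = (j - 4)*(j + 2)*(j^2 + 6*j + 8) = (j - 4)*(j + 2)^2*(j + 4)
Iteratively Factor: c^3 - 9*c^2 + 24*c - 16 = (c - 4)*(c^2 - 5*c + 4) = (c - 4)^2*(c - 1)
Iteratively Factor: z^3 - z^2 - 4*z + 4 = (z - 1)*(z^2 - 4) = (z - 1)*(z + 2)*(z - 2)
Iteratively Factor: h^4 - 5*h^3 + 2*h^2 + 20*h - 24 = (h - 2)*(h^3 - 3*h^2 - 4*h + 12) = (h - 2)^2*(h^2 - h - 6) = (h - 3)*(h - 2)^2*(h + 2)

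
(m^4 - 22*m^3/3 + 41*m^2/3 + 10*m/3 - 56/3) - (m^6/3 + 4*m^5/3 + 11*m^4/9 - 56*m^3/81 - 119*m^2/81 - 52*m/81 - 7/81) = -m^6/3 - 4*m^5/3 - 2*m^4/9 - 538*m^3/81 + 1226*m^2/81 + 322*m/81 - 1505/81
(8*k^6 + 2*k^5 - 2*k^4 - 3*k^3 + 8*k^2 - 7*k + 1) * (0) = 0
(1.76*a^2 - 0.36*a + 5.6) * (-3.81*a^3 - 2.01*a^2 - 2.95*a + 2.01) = -6.7056*a^5 - 2.166*a^4 - 25.8044*a^3 - 6.6564*a^2 - 17.2436*a + 11.256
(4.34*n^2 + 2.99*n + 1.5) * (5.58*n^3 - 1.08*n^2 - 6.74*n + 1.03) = 24.2172*n^5 + 11.997*n^4 - 24.1108*n^3 - 17.3024*n^2 - 7.0303*n + 1.545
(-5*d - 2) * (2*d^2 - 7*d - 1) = -10*d^3 + 31*d^2 + 19*d + 2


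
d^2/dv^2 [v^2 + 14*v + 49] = 2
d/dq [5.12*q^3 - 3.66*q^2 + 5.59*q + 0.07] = 15.36*q^2 - 7.32*q + 5.59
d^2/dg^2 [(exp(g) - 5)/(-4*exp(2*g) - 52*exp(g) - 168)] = (-exp(4*g) + 33*exp(3*g) + 447*exp(2*g) + 551*exp(g) - 4494)*exp(g)/(4*(exp(6*g) + 39*exp(5*g) + 633*exp(4*g) + 5473*exp(3*g) + 26586*exp(2*g) + 68796*exp(g) + 74088))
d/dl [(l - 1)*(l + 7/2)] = 2*l + 5/2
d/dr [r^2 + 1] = 2*r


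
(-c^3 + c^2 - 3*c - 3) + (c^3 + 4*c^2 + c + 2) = 5*c^2 - 2*c - 1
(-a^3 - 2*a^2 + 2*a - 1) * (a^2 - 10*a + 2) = -a^5 + 8*a^4 + 20*a^3 - 25*a^2 + 14*a - 2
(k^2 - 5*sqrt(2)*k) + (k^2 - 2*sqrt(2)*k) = 2*k^2 - 7*sqrt(2)*k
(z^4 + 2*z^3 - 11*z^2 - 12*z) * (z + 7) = z^5 + 9*z^4 + 3*z^3 - 89*z^2 - 84*z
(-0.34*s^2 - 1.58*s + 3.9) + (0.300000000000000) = -0.34*s^2 - 1.58*s + 4.2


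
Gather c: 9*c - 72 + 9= 9*c - 63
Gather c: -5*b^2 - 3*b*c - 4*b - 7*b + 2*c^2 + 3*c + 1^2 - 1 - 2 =-5*b^2 - 11*b + 2*c^2 + c*(3 - 3*b) - 2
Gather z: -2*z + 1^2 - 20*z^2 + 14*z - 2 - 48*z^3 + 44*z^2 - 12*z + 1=-48*z^3 + 24*z^2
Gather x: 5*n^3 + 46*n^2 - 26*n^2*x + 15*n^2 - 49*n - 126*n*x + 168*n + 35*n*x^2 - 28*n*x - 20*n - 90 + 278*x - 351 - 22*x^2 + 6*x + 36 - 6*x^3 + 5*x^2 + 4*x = 5*n^3 + 61*n^2 + 99*n - 6*x^3 + x^2*(35*n - 17) + x*(-26*n^2 - 154*n + 288) - 405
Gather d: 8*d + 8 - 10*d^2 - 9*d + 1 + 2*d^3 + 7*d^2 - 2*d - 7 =2*d^3 - 3*d^2 - 3*d + 2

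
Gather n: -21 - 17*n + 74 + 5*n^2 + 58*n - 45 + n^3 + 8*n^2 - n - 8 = n^3 + 13*n^2 + 40*n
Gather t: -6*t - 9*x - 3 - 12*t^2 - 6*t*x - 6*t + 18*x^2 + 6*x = -12*t^2 + t*(-6*x - 12) + 18*x^2 - 3*x - 3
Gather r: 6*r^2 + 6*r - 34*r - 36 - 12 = 6*r^2 - 28*r - 48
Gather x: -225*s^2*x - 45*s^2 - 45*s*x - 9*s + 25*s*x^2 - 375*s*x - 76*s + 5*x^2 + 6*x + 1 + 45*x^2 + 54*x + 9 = -45*s^2 - 85*s + x^2*(25*s + 50) + x*(-225*s^2 - 420*s + 60) + 10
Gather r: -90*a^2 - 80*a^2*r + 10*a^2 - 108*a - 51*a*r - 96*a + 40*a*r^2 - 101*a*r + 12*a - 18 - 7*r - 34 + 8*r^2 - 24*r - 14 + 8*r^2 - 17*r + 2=-80*a^2 - 192*a + r^2*(40*a + 16) + r*(-80*a^2 - 152*a - 48) - 64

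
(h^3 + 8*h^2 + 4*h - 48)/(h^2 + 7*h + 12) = (h^2 + 4*h - 12)/(h + 3)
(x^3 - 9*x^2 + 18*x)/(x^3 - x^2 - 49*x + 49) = x*(x^2 - 9*x + 18)/(x^3 - x^2 - 49*x + 49)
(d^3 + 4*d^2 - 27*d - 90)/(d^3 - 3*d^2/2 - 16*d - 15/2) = 2*(d + 6)/(2*d + 1)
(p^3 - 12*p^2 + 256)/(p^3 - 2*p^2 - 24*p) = (p^2 - 16*p + 64)/(p*(p - 6))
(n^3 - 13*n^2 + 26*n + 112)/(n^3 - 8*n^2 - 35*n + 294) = (n^2 - 6*n - 16)/(n^2 - n - 42)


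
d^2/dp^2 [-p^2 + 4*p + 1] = -2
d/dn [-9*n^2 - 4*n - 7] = -18*n - 4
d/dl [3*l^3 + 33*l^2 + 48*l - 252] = 9*l^2 + 66*l + 48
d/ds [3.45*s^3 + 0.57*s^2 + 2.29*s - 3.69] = 10.35*s^2 + 1.14*s + 2.29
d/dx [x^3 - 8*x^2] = x*(3*x - 16)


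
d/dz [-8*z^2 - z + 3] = -16*z - 1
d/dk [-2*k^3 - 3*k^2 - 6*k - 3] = -6*k^2 - 6*k - 6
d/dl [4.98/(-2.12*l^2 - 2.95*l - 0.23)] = (21.1152*l + 14.691)/(2.12*l^2 + 2.95*l + 0.23)^2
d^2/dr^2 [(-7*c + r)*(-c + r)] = 2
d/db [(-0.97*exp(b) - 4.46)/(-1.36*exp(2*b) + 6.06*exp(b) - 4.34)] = (-1.3192*exp(2*b) - 12.1312*exp(b) + 31.2374)*exp(b)/(1.8496*exp(4*b) - 16.4832*exp(3*b) + 48.5284*exp(2*b) - 52.6008*exp(b) + 18.8356)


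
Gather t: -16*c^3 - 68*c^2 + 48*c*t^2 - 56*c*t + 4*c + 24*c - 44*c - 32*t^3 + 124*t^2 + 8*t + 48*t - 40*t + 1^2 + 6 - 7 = -16*c^3 - 68*c^2 - 16*c - 32*t^3 + t^2*(48*c + 124) + t*(16 - 56*c)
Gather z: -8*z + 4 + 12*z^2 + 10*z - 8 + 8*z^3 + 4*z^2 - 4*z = 8*z^3 + 16*z^2 - 2*z - 4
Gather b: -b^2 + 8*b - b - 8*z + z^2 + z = -b^2 + 7*b + z^2 - 7*z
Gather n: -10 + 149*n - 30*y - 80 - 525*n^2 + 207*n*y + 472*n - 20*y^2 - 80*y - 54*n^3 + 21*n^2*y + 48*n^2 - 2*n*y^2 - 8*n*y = -54*n^3 + n^2*(21*y - 477) + n*(-2*y^2 + 199*y + 621) - 20*y^2 - 110*y - 90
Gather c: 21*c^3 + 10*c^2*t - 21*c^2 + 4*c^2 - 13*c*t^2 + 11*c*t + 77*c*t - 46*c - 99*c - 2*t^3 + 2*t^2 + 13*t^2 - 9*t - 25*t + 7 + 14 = 21*c^3 + c^2*(10*t - 17) + c*(-13*t^2 + 88*t - 145) - 2*t^3 + 15*t^2 - 34*t + 21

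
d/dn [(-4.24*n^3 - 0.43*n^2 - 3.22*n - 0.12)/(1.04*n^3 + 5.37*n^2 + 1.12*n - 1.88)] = (-22.3216*n^4 - 2.8*n^3 + 41.0978*n^2 + 2.9056*n + 6.188)/(1.0816*n^6 + 11.1696*n^5 + 31.1665*n^4 + 8.1184*n^3 - 18.9368*n^2 - 4.2112*n + 3.5344)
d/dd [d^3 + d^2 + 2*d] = 3*d^2 + 2*d + 2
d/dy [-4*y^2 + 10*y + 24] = 10 - 8*y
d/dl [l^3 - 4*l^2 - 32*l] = 3*l^2 - 8*l - 32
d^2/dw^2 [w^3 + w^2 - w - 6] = 6*w + 2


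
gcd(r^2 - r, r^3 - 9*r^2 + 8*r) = r^2 - r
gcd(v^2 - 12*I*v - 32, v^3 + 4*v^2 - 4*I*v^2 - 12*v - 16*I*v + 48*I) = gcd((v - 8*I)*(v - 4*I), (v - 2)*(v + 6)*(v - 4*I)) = v - 4*I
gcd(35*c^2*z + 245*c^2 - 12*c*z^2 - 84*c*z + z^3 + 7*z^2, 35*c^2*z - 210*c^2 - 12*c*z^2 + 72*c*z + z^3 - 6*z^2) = 35*c^2 - 12*c*z + z^2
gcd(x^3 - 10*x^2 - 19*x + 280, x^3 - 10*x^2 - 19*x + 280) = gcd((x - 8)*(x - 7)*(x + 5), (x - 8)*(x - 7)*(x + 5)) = x^3 - 10*x^2 - 19*x + 280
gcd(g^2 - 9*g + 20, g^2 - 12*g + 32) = g - 4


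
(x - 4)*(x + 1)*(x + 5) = x^3 + 2*x^2 - 19*x - 20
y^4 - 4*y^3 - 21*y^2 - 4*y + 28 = (y - 7)*(y - 1)*(y + 2)^2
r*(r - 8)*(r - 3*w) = r^3 - 3*r^2*w - 8*r^2 + 24*r*w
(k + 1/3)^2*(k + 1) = k^3 + 5*k^2/3 + 7*k/9 + 1/9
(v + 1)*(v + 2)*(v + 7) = v^3 + 10*v^2 + 23*v + 14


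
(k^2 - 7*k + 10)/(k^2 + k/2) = 2*(k^2 - 7*k + 10)/(k*(2*k + 1))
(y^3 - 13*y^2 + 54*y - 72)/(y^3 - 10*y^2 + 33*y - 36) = (y - 6)/(y - 3)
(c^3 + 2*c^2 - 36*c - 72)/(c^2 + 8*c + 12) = c - 6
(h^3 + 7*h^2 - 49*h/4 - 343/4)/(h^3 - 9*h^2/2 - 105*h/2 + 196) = (h + 7/2)/(h - 8)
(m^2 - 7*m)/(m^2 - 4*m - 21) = m/(m + 3)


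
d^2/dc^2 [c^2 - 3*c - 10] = 2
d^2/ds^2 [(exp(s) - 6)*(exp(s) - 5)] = (4*exp(s) - 11)*exp(s)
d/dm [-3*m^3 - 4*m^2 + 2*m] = -9*m^2 - 8*m + 2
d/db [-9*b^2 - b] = -18*b - 1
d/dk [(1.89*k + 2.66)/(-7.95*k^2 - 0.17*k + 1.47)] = (15.0255*k^2 + 42.294*k + 3.2305)/(63.2025*k^4 + 2.703*k^3 - 23.3441*k^2 - 0.4998*k + 2.1609)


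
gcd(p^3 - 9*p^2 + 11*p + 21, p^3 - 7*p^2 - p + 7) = p^2 - 6*p - 7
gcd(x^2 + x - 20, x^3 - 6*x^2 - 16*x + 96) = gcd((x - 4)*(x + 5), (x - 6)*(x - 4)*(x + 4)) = x - 4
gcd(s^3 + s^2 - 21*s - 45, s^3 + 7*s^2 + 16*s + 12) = s + 3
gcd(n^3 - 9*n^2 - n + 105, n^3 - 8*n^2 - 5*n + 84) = n^2 - 4*n - 21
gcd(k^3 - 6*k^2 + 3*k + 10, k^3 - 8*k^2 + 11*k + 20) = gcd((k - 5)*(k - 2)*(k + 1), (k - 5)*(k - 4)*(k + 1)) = k^2 - 4*k - 5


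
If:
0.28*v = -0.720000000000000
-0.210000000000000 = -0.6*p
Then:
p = 0.35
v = -2.57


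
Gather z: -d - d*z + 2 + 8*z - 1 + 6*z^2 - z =-d + 6*z^2 + z*(7 - d) + 1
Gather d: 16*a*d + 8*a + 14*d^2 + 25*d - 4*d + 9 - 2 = 8*a + 14*d^2 + d*(16*a + 21) + 7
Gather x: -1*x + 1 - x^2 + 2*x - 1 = -x^2 + x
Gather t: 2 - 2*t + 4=6 - 2*t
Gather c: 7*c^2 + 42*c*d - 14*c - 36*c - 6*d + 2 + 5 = 7*c^2 + c*(42*d - 50) - 6*d + 7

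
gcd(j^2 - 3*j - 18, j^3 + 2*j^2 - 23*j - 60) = j + 3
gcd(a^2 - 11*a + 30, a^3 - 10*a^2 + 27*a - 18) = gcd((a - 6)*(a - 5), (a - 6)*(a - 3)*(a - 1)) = a - 6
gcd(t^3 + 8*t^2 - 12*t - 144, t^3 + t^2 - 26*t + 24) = t^2 + 2*t - 24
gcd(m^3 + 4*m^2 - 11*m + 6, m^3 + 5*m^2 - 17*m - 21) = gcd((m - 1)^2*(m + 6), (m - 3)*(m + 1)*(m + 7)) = 1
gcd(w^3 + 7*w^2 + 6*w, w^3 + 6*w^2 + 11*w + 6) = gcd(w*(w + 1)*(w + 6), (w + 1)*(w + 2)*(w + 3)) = w + 1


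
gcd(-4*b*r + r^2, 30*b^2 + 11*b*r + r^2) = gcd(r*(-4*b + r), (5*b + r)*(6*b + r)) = 1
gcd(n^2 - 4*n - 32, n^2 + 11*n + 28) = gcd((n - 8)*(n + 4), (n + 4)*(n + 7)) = n + 4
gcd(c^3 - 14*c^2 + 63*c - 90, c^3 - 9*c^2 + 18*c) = c^2 - 9*c + 18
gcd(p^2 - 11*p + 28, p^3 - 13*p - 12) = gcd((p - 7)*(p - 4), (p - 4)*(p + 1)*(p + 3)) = p - 4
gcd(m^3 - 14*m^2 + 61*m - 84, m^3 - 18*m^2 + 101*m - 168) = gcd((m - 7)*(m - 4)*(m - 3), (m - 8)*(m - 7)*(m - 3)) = m^2 - 10*m + 21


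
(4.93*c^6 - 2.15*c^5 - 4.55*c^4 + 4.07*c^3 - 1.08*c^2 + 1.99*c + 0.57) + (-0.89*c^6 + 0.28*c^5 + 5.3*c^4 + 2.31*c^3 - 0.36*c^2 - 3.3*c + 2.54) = 4.04*c^6 - 1.87*c^5 + 0.75*c^4 + 6.38*c^3 - 1.44*c^2 - 1.31*c + 3.11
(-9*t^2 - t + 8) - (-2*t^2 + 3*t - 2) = -7*t^2 - 4*t + 10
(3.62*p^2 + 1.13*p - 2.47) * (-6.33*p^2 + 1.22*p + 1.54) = -22.9146*p^4 - 2.7365*p^3 + 22.5885*p^2 - 1.2732*p - 3.8038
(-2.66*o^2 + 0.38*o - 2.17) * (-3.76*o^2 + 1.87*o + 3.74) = 10.0016*o^4 - 6.403*o^3 - 1.0786*o^2 - 2.6367*o - 8.1158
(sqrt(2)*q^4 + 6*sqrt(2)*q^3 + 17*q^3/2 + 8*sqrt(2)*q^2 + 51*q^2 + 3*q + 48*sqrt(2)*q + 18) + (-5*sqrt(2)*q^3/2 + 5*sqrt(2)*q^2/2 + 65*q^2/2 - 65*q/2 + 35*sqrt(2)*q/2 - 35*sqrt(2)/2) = sqrt(2)*q^4 + 7*sqrt(2)*q^3/2 + 17*q^3/2 + 21*sqrt(2)*q^2/2 + 167*q^2/2 - 59*q/2 + 131*sqrt(2)*q/2 - 35*sqrt(2)/2 + 18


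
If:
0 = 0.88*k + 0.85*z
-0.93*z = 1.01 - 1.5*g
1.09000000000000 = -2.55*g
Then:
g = -0.43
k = 1.71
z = -1.78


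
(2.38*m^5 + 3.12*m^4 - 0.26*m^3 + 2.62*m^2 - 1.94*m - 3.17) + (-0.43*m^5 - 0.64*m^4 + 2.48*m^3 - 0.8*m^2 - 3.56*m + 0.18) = 1.95*m^5 + 2.48*m^4 + 2.22*m^3 + 1.82*m^2 - 5.5*m - 2.99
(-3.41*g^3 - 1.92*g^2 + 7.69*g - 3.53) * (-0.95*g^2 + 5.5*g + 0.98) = 3.2395*g^5 - 16.931*g^4 - 21.2073*g^3 + 43.7669*g^2 - 11.8788*g - 3.4594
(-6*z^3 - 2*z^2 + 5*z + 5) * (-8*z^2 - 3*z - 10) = 48*z^5 + 34*z^4 + 26*z^3 - 35*z^2 - 65*z - 50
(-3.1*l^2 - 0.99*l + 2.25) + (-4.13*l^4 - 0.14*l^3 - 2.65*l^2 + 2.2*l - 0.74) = -4.13*l^4 - 0.14*l^3 - 5.75*l^2 + 1.21*l + 1.51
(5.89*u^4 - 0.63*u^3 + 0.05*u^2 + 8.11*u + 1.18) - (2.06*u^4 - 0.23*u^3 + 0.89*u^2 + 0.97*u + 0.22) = 3.83*u^4 - 0.4*u^3 - 0.84*u^2 + 7.14*u + 0.96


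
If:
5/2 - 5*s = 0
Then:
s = 1/2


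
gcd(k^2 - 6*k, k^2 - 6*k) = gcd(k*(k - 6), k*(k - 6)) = k^2 - 6*k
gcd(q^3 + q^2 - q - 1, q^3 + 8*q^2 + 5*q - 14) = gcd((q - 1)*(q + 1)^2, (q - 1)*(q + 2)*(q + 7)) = q - 1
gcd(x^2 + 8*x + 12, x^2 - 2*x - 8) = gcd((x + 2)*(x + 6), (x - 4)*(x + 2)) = x + 2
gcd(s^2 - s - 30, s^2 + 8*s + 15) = s + 5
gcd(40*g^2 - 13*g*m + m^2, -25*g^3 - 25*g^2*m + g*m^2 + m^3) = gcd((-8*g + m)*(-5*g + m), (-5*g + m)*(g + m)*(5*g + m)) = 5*g - m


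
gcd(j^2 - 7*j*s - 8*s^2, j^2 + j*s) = j + s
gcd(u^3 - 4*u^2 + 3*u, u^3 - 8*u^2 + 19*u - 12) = u^2 - 4*u + 3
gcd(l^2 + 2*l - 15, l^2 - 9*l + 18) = l - 3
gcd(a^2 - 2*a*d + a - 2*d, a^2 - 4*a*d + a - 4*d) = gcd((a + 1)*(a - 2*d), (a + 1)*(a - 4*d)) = a + 1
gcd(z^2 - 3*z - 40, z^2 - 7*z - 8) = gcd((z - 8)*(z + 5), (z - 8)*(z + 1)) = z - 8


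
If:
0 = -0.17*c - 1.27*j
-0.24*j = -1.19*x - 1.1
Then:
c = -37.0416666666667*x - 34.2401960784314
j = 4.95833333333333*x + 4.58333333333333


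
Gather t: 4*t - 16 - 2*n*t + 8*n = 8*n + t*(4 - 2*n) - 16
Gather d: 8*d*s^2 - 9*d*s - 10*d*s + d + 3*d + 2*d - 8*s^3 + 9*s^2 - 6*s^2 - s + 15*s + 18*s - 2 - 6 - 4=d*(8*s^2 - 19*s + 6) - 8*s^3 + 3*s^2 + 32*s - 12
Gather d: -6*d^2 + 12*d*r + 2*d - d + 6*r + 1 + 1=-6*d^2 + d*(12*r + 1) + 6*r + 2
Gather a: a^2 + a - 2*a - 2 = a^2 - a - 2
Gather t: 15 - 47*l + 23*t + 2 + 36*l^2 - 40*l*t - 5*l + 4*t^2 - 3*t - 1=36*l^2 - 52*l + 4*t^2 + t*(20 - 40*l) + 16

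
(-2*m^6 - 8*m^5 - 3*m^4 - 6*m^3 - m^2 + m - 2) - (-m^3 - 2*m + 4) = -2*m^6 - 8*m^5 - 3*m^4 - 5*m^3 - m^2 + 3*m - 6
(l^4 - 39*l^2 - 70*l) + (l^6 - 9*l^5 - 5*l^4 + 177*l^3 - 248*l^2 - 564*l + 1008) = l^6 - 9*l^5 - 4*l^4 + 177*l^3 - 287*l^2 - 634*l + 1008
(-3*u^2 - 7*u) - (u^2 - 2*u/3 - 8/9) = -4*u^2 - 19*u/3 + 8/9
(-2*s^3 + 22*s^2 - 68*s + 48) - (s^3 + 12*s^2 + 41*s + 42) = -3*s^3 + 10*s^2 - 109*s + 6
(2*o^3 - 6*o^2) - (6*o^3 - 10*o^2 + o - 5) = -4*o^3 + 4*o^2 - o + 5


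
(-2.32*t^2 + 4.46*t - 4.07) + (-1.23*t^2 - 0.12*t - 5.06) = -3.55*t^2 + 4.34*t - 9.13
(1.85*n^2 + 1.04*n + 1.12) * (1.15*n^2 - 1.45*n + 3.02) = 2.1275*n^4 - 1.4865*n^3 + 5.367*n^2 + 1.5168*n + 3.3824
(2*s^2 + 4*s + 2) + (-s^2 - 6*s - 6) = s^2 - 2*s - 4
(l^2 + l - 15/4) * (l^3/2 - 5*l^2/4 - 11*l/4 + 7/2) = l^5/2 - 3*l^4/4 - 47*l^3/8 + 87*l^2/16 + 221*l/16 - 105/8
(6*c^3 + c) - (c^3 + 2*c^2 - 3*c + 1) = 5*c^3 - 2*c^2 + 4*c - 1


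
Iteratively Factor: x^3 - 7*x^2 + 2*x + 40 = (x - 5)*(x^2 - 2*x - 8) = (x - 5)*(x + 2)*(x - 4)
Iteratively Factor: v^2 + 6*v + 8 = (v + 2)*(v + 4)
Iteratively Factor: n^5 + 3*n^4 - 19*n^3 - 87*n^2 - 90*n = (n + 3)*(n^4 - 19*n^2 - 30*n) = (n + 3)^2*(n^3 - 3*n^2 - 10*n) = (n + 2)*(n + 3)^2*(n^2 - 5*n) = (n - 5)*(n + 2)*(n + 3)^2*(n)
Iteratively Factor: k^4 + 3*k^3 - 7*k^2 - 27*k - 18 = (k + 3)*(k^3 - 7*k - 6) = (k - 3)*(k + 3)*(k^2 + 3*k + 2) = (k - 3)*(k + 1)*(k + 3)*(k + 2)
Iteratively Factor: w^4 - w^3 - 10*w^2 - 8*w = (w)*(w^3 - w^2 - 10*w - 8) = w*(w + 1)*(w^2 - 2*w - 8) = w*(w - 4)*(w + 1)*(w + 2)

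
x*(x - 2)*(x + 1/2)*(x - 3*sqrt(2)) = x^4 - 3*sqrt(2)*x^3 - 3*x^3/2 - x^2 + 9*sqrt(2)*x^2/2 + 3*sqrt(2)*x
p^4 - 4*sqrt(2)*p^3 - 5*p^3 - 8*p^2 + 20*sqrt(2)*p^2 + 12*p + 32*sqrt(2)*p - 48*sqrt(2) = (p - 6)*(p - 1)*(p + 2)*(p - 4*sqrt(2))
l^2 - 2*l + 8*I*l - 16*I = (l - 2)*(l + 8*I)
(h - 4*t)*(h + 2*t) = h^2 - 2*h*t - 8*t^2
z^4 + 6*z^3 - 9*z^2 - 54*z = z*(z - 3)*(z + 3)*(z + 6)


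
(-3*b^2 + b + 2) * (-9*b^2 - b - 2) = 27*b^4 - 6*b^3 - 13*b^2 - 4*b - 4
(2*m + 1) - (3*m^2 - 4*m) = -3*m^2 + 6*m + 1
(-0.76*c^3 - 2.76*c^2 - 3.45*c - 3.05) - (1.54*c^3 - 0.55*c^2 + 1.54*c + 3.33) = -2.3*c^3 - 2.21*c^2 - 4.99*c - 6.38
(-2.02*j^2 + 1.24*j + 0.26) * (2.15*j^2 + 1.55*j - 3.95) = -4.343*j^4 - 0.465*j^3 + 10.46*j^2 - 4.495*j - 1.027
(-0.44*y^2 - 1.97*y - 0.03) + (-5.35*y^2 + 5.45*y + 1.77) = -5.79*y^2 + 3.48*y + 1.74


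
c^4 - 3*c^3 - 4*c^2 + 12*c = c*(c - 3)*(c - 2)*(c + 2)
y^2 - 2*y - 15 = (y - 5)*(y + 3)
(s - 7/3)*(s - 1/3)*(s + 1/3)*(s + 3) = s^4 + 2*s^3/3 - 64*s^2/9 - 2*s/27 + 7/9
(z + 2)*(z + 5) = z^2 + 7*z + 10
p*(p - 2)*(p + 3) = p^3 + p^2 - 6*p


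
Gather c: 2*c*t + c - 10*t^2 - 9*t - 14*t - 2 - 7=c*(2*t + 1) - 10*t^2 - 23*t - 9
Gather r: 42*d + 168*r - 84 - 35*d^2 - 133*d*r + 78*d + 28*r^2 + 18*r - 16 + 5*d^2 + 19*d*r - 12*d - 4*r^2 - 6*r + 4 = -30*d^2 + 108*d + 24*r^2 + r*(180 - 114*d) - 96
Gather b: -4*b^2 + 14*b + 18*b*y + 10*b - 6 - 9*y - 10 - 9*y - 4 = -4*b^2 + b*(18*y + 24) - 18*y - 20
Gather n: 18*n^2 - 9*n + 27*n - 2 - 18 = 18*n^2 + 18*n - 20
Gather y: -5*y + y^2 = y^2 - 5*y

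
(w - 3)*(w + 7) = w^2 + 4*w - 21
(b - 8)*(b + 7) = b^2 - b - 56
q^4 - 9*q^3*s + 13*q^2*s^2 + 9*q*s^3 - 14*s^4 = (q - 7*s)*(q - 2*s)*(q - s)*(q + s)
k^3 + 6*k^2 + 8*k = k*(k + 2)*(k + 4)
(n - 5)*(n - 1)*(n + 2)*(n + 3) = n^4 - n^3 - 19*n^2 - 11*n + 30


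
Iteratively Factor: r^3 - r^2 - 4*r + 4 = (r - 2)*(r^2 + r - 2) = (r - 2)*(r + 2)*(r - 1)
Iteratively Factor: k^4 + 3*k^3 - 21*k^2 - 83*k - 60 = (k - 5)*(k^3 + 8*k^2 + 19*k + 12) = (k - 5)*(k + 4)*(k^2 + 4*k + 3) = (k - 5)*(k + 3)*(k + 4)*(k + 1)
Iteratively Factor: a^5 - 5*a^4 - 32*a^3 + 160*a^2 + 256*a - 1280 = (a - 4)*(a^4 - a^3 - 36*a^2 + 16*a + 320) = (a - 4)*(a + 4)*(a^3 - 5*a^2 - 16*a + 80) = (a - 5)*(a - 4)*(a + 4)*(a^2 - 16) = (a - 5)*(a - 4)^2*(a + 4)*(a + 4)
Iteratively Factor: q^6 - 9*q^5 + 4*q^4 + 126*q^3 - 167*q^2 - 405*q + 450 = (q - 5)*(q^5 - 4*q^4 - 16*q^3 + 46*q^2 + 63*q - 90) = (q - 5)*(q - 3)*(q^4 - q^3 - 19*q^2 - 11*q + 30) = (q - 5)*(q - 3)*(q + 2)*(q^3 - 3*q^2 - 13*q + 15) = (q - 5)*(q - 3)*(q - 1)*(q + 2)*(q^2 - 2*q - 15) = (q - 5)^2*(q - 3)*(q - 1)*(q + 2)*(q + 3)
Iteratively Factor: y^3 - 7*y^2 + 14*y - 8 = (y - 4)*(y^2 - 3*y + 2) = (y - 4)*(y - 1)*(y - 2)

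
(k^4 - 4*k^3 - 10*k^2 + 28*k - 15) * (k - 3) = k^5 - 7*k^4 + 2*k^3 + 58*k^2 - 99*k + 45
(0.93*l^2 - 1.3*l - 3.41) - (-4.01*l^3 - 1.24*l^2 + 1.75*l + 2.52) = 4.01*l^3 + 2.17*l^2 - 3.05*l - 5.93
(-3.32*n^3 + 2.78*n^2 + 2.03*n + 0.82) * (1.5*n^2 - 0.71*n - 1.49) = -4.98*n^5 + 6.5272*n^4 + 6.018*n^3 - 4.3535*n^2 - 3.6069*n - 1.2218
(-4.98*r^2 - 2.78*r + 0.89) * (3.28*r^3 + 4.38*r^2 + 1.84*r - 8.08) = -16.3344*r^5 - 30.9308*r^4 - 18.4204*r^3 + 39.0214*r^2 + 24.1*r - 7.1912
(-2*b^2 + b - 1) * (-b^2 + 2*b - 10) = 2*b^4 - 5*b^3 + 23*b^2 - 12*b + 10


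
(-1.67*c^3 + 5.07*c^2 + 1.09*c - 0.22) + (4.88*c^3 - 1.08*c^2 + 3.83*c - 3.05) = 3.21*c^3 + 3.99*c^2 + 4.92*c - 3.27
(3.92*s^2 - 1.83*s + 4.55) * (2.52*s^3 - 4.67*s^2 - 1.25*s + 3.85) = 9.8784*s^5 - 22.918*s^4 + 15.1121*s^3 - 3.869*s^2 - 12.733*s + 17.5175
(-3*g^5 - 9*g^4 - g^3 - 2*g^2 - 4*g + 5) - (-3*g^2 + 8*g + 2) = -3*g^5 - 9*g^4 - g^3 + g^2 - 12*g + 3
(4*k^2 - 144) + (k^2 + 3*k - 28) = 5*k^2 + 3*k - 172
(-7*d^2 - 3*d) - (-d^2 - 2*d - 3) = -6*d^2 - d + 3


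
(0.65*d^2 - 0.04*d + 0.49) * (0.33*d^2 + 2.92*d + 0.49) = 0.2145*d^4 + 1.8848*d^3 + 0.3634*d^2 + 1.4112*d + 0.2401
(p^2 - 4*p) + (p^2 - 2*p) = 2*p^2 - 6*p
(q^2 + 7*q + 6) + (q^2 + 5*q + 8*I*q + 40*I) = 2*q^2 + 12*q + 8*I*q + 6 + 40*I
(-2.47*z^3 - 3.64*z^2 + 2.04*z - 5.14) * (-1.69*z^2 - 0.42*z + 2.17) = 4.1743*z^5 + 7.189*z^4 - 7.2787*z^3 - 0.0690000000000011*z^2 + 6.5856*z - 11.1538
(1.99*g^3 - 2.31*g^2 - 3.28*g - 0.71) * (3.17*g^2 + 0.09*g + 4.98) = 6.3083*g^5 - 7.1436*g^4 - 0.695299999999997*g^3 - 14.0497*g^2 - 16.3983*g - 3.5358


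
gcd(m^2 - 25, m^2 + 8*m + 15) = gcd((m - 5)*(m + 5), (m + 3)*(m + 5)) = m + 5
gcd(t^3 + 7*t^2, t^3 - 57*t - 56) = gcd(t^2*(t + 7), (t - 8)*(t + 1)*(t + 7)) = t + 7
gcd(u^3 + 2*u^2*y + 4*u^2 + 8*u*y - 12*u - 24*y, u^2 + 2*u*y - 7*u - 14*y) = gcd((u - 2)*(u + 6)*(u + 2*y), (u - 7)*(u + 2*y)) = u + 2*y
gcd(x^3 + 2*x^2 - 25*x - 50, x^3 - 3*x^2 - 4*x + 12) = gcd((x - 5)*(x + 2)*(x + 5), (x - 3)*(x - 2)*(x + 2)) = x + 2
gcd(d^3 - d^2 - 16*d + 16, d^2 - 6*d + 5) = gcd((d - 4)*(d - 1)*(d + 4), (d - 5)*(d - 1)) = d - 1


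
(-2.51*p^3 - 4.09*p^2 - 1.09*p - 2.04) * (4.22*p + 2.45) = -10.5922*p^4 - 23.4093*p^3 - 14.6203*p^2 - 11.2793*p - 4.998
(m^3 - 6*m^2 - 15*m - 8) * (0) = 0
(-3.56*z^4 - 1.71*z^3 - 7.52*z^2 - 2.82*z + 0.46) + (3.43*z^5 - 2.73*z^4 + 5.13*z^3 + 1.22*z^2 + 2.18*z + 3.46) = 3.43*z^5 - 6.29*z^4 + 3.42*z^3 - 6.3*z^2 - 0.64*z + 3.92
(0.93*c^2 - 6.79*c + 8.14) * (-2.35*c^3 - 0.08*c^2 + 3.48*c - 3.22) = -2.1855*c^5 + 15.8821*c^4 - 15.3494*c^3 - 27.275*c^2 + 50.191*c - 26.2108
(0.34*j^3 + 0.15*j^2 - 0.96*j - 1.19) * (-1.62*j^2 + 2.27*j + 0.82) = -0.5508*j^5 + 0.5288*j^4 + 2.1745*j^3 - 0.1284*j^2 - 3.4885*j - 0.9758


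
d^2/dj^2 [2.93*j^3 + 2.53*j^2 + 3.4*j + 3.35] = 17.58*j + 5.06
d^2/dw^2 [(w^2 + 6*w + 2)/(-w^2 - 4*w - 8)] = 4*(-w^3 + 9*w^2 + 60*w + 56)/(w^6 + 12*w^5 + 72*w^4 + 256*w^3 + 576*w^2 + 768*w + 512)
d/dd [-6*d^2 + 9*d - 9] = 9 - 12*d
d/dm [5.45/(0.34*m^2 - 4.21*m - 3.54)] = (22.9445 - 3.706*m)/(-0.34*m^2 + 4.21*m + 3.54)^2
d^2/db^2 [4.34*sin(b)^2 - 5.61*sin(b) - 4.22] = 5.61*sin(b) + 8.68*cos(2*b)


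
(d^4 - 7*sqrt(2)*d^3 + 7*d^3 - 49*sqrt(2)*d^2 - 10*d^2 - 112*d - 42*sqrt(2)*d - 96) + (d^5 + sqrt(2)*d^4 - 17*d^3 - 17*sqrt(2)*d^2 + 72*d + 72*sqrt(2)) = d^5 + d^4 + sqrt(2)*d^4 - 10*d^3 - 7*sqrt(2)*d^3 - 66*sqrt(2)*d^2 - 10*d^2 - 42*sqrt(2)*d - 40*d - 96 + 72*sqrt(2)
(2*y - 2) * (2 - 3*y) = -6*y^2 + 10*y - 4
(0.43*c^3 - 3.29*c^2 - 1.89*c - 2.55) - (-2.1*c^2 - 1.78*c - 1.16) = 0.43*c^3 - 1.19*c^2 - 0.11*c - 1.39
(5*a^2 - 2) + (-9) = 5*a^2 - 11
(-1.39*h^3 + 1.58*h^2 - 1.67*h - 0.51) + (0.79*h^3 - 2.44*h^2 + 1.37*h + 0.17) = -0.6*h^3 - 0.86*h^2 - 0.3*h - 0.34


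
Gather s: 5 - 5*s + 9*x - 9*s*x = s*(-9*x - 5) + 9*x + 5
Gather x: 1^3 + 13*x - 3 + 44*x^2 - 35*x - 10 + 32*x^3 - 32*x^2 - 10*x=32*x^3 + 12*x^2 - 32*x - 12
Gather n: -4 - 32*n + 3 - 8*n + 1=-40*n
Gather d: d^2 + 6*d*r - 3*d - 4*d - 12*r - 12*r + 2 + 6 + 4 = d^2 + d*(6*r - 7) - 24*r + 12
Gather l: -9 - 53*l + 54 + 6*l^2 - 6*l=6*l^2 - 59*l + 45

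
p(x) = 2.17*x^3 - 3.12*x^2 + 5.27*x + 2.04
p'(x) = 6.51*x^2 - 6.24*x + 5.27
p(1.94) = 16.37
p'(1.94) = 17.67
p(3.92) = 105.47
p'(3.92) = 80.84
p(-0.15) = 1.17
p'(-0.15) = 6.35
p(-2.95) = -96.37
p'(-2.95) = 80.33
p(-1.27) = -14.13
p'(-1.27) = 23.69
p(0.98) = 6.25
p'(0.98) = 5.41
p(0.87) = 5.69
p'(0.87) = 4.77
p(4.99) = 220.27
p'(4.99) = 136.23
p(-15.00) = -8102.76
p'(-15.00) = 1563.62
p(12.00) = 3365.76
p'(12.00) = 867.83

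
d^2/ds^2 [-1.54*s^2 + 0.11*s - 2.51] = -3.08000000000000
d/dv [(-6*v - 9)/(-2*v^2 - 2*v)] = 3*(-2*v^2 - 6*v - 3)/(2*v^2*(v^2 + 2*v + 1))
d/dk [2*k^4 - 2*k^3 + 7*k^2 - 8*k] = 8*k^3 - 6*k^2 + 14*k - 8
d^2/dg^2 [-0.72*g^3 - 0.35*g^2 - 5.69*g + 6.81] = -4.32*g - 0.7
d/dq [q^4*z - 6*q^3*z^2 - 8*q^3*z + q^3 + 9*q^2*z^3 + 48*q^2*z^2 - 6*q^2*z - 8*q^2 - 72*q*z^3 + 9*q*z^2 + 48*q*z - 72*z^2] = 4*q^3*z - 18*q^2*z^2 - 24*q^2*z + 3*q^2 + 18*q*z^3 + 96*q*z^2 - 12*q*z - 16*q - 72*z^3 + 9*z^2 + 48*z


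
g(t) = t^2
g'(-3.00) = -6.00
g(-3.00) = 9.00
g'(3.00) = 6.00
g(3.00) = 9.00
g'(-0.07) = -0.14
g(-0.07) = 0.00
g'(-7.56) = -15.12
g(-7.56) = 57.15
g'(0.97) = 1.94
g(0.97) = 0.94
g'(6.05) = 12.10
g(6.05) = 36.60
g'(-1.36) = -2.72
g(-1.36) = 1.85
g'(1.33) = 2.66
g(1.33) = 1.77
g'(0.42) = 0.84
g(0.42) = 0.18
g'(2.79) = 5.58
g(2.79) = 7.78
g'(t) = 2*t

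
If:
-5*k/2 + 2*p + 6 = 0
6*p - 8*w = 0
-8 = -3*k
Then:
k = 8/3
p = 1/3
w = 1/4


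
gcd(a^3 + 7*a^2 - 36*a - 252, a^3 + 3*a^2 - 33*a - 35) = a + 7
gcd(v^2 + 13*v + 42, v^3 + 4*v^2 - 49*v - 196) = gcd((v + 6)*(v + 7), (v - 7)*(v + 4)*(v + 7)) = v + 7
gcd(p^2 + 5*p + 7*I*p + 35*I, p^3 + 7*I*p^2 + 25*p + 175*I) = p + 7*I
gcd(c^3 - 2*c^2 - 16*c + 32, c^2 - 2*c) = c - 2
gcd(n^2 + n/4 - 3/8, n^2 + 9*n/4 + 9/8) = n + 3/4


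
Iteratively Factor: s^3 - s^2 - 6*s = (s - 3)*(s^2 + 2*s) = (s - 3)*(s + 2)*(s)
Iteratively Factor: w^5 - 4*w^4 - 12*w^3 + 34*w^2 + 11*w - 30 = (w + 3)*(w^4 - 7*w^3 + 9*w^2 + 7*w - 10) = (w - 2)*(w + 3)*(w^3 - 5*w^2 - w + 5) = (w - 2)*(w - 1)*(w + 3)*(w^2 - 4*w - 5) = (w - 5)*(w - 2)*(w - 1)*(w + 3)*(w + 1)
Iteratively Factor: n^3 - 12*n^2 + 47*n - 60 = (n - 3)*(n^2 - 9*n + 20) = (n - 5)*(n - 3)*(n - 4)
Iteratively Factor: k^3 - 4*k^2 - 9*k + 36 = (k + 3)*(k^2 - 7*k + 12) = (k - 4)*(k + 3)*(k - 3)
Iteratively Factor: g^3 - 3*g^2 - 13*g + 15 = (g + 3)*(g^2 - 6*g + 5) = (g - 5)*(g + 3)*(g - 1)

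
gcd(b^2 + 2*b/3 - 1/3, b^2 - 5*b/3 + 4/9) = b - 1/3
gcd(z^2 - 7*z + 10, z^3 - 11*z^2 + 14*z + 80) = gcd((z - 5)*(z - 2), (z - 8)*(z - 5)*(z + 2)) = z - 5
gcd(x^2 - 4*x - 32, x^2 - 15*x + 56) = x - 8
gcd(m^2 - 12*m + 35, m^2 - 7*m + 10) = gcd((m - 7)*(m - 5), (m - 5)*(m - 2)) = m - 5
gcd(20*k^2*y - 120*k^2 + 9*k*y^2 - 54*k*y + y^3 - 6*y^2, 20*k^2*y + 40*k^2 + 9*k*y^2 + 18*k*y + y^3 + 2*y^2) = 20*k^2 + 9*k*y + y^2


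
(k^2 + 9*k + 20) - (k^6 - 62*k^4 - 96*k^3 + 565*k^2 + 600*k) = -k^6 + 62*k^4 + 96*k^3 - 564*k^2 - 591*k + 20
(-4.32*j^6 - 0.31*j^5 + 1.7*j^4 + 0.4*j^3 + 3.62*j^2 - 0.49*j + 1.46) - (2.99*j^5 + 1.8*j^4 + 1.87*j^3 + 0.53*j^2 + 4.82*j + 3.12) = -4.32*j^6 - 3.3*j^5 - 0.1*j^4 - 1.47*j^3 + 3.09*j^2 - 5.31*j - 1.66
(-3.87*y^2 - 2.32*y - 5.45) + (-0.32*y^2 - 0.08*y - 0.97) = -4.19*y^2 - 2.4*y - 6.42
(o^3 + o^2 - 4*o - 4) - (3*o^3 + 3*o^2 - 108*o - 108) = -2*o^3 - 2*o^2 + 104*o + 104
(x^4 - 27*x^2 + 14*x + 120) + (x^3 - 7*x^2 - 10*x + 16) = x^4 + x^3 - 34*x^2 + 4*x + 136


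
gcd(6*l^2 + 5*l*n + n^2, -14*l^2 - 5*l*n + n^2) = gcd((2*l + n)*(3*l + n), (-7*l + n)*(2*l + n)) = 2*l + n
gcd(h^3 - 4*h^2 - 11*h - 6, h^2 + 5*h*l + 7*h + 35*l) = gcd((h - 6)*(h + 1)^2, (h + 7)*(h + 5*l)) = 1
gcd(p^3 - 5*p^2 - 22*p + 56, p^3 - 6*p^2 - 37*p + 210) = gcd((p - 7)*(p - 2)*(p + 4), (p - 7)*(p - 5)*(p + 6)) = p - 7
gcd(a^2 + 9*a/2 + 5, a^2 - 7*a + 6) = 1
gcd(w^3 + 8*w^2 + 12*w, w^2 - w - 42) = w + 6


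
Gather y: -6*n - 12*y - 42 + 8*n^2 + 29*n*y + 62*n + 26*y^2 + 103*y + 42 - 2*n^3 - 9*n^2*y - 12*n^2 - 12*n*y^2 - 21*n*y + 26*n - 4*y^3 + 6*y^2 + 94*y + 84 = -2*n^3 - 4*n^2 + 82*n - 4*y^3 + y^2*(32 - 12*n) + y*(-9*n^2 + 8*n + 185) + 84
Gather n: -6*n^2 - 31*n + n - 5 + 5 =-6*n^2 - 30*n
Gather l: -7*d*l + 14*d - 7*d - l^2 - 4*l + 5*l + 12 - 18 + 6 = 7*d - l^2 + l*(1 - 7*d)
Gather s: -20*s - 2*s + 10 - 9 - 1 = -22*s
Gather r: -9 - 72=-81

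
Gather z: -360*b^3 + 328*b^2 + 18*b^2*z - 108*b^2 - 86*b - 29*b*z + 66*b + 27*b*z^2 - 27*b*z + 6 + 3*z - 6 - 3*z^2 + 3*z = -360*b^3 + 220*b^2 - 20*b + z^2*(27*b - 3) + z*(18*b^2 - 56*b + 6)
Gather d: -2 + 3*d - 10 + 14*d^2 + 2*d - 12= 14*d^2 + 5*d - 24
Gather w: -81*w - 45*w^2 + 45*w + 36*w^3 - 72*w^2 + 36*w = 36*w^3 - 117*w^2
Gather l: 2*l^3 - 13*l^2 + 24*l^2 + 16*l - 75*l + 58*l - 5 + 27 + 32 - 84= 2*l^3 + 11*l^2 - l - 30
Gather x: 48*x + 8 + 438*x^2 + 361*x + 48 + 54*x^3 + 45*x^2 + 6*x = 54*x^3 + 483*x^2 + 415*x + 56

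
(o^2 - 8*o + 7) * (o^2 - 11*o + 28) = o^4 - 19*o^3 + 123*o^2 - 301*o + 196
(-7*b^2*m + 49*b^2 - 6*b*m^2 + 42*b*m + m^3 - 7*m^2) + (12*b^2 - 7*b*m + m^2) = -7*b^2*m + 61*b^2 - 6*b*m^2 + 35*b*m + m^3 - 6*m^2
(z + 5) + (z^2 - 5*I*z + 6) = z^2 + z - 5*I*z + 11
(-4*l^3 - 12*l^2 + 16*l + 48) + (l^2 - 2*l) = -4*l^3 - 11*l^2 + 14*l + 48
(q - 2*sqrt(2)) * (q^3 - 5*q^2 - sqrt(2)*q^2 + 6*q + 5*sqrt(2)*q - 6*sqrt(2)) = q^4 - 5*q^3 - 3*sqrt(2)*q^3 + 10*q^2 + 15*sqrt(2)*q^2 - 18*sqrt(2)*q - 20*q + 24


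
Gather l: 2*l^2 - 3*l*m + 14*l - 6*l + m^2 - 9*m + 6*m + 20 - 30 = 2*l^2 + l*(8 - 3*m) + m^2 - 3*m - 10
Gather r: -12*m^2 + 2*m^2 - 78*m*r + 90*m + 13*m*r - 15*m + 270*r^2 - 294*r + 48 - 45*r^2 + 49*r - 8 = -10*m^2 + 75*m + 225*r^2 + r*(-65*m - 245) + 40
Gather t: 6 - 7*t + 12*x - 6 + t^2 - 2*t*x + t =t^2 + t*(-2*x - 6) + 12*x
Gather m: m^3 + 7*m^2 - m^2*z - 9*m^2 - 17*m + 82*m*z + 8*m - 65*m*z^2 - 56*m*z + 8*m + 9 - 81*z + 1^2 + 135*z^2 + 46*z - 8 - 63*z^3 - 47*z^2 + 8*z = m^3 + m^2*(-z - 2) + m*(-65*z^2 + 26*z - 1) - 63*z^3 + 88*z^2 - 27*z + 2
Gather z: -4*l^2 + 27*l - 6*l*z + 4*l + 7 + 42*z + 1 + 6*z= -4*l^2 + 31*l + z*(48 - 6*l) + 8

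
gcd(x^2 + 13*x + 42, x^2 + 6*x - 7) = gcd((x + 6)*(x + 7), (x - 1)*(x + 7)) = x + 7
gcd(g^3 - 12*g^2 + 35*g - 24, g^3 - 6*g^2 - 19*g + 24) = g^2 - 9*g + 8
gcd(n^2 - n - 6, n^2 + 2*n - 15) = n - 3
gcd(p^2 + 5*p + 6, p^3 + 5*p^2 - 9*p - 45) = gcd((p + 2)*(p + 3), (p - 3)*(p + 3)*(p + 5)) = p + 3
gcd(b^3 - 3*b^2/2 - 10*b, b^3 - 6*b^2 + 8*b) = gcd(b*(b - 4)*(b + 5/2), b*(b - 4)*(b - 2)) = b^2 - 4*b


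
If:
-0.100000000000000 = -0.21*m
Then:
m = 0.48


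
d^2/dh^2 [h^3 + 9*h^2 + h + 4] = 6*h + 18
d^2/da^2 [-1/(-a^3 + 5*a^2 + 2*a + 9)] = 2*((5 - 3*a)*(-a^3 + 5*a^2 + 2*a + 9) - (-3*a^2 + 10*a + 2)^2)/(-a^3 + 5*a^2 + 2*a + 9)^3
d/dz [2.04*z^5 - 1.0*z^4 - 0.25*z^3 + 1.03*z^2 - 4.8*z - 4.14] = 10.2*z^4 - 4.0*z^3 - 0.75*z^2 + 2.06*z - 4.8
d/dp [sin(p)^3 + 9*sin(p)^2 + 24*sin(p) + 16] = 3*(sin(p)^2 + 6*sin(p) + 8)*cos(p)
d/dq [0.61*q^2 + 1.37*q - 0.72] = 1.22*q + 1.37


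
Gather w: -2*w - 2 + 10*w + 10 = 8*w + 8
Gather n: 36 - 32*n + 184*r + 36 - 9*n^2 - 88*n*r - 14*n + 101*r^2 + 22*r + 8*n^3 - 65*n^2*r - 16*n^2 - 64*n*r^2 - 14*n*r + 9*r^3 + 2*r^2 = 8*n^3 + n^2*(-65*r - 25) + n*(-64*r^2 - 102*r - 46) + 9*r^3 + 103*r^2 + 206*r + 72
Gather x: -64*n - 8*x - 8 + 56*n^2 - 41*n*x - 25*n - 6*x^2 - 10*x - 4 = 56*n^2 - 89*n - 6*x^2 + x*(-41*n - 18) - 12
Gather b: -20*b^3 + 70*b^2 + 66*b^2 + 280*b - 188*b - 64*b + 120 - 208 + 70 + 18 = -20*b^3 + 136*b^2 + 28*b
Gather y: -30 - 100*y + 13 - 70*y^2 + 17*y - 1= -70*y^2 - 83*y - 18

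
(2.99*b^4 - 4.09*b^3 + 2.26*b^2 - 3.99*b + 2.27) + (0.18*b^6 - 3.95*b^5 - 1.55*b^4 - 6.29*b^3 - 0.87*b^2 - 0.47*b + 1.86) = 0.18*b^6 - 3.95*b^5 + 1.44*b^4 - 10.38*b^3 + 1.39*b^2 - 4.46*b + 4.13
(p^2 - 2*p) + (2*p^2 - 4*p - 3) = 3*p^2 - 6*p - 3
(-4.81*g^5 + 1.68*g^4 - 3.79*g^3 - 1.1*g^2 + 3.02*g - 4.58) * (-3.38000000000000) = 16.2578*g^5 - 5.6784*g^4 + 12.8102*g^3 + 3.718*g^2 - 10.2076*g + 15.4804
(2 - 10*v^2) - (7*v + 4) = -10*v^2 - 7*v - 2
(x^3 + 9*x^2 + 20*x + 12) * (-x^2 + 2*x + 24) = -x^5 - 7*x^4 + 22*x^3 + 244*x^2 + 504*x + 288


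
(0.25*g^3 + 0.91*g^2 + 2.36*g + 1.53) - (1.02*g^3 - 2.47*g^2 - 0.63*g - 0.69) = -0.77*g^3 + 3.38*g^2 + 2.99*g + 2.22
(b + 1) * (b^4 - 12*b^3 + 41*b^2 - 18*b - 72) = b^5 - 11*b^4 + 29*b^3 + 23*b^2 - 90*b - 72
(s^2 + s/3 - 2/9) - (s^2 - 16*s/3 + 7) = 17*s/3 - 65/9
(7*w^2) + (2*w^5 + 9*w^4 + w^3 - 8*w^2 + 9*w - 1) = 2*w^5 + 9*w^4 + w^3 - w^2 + 9*w - 1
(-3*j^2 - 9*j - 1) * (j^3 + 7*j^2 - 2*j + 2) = -3*j^5 - 30*j^4 - 58*j^3 + 5*j^2 - 16*j - 2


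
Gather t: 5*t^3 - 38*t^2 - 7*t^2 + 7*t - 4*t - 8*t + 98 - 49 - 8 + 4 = 5*t^3 - 45*t^2 - 5*t + 45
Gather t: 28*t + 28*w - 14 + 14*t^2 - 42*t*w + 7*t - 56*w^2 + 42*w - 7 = 14*t^2 + t*(35 - 42*w) - 56*w^2 + 70*w - 21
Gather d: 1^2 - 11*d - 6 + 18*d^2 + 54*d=18*d^2 + 43*d - 5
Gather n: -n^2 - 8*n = -n^2 - 8*n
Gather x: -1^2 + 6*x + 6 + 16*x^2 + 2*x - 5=16*x^2 + 8*x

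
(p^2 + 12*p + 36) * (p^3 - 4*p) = p^5 + 12*p^4 + 32*p^3 - 48*p^2 - 144*p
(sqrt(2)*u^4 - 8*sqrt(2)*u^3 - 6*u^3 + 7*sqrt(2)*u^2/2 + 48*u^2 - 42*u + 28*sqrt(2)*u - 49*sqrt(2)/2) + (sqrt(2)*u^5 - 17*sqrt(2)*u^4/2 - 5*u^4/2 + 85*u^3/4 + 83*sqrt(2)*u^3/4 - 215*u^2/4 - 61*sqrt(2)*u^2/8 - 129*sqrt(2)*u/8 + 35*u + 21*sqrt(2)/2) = sqrt(2)*u^5 - 15*sqrt(2)*u^4/2 - 5*u^4/2 + 61*u^3/4 + 51*sqrt(2)*u^3/4 - 33*sqrt(2)*u^2/8 - 23*u^2/4 - 7*u + 95*sqrt(2)*u/8 - 14*sqrt(2)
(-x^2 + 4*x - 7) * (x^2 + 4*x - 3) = -x^4 + 12*x^2 - 40*x + 21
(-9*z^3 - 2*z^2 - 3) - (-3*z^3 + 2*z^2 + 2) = -6*z^3 - 4*z^2 - 5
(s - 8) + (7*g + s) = 7*g + 2*s - 8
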